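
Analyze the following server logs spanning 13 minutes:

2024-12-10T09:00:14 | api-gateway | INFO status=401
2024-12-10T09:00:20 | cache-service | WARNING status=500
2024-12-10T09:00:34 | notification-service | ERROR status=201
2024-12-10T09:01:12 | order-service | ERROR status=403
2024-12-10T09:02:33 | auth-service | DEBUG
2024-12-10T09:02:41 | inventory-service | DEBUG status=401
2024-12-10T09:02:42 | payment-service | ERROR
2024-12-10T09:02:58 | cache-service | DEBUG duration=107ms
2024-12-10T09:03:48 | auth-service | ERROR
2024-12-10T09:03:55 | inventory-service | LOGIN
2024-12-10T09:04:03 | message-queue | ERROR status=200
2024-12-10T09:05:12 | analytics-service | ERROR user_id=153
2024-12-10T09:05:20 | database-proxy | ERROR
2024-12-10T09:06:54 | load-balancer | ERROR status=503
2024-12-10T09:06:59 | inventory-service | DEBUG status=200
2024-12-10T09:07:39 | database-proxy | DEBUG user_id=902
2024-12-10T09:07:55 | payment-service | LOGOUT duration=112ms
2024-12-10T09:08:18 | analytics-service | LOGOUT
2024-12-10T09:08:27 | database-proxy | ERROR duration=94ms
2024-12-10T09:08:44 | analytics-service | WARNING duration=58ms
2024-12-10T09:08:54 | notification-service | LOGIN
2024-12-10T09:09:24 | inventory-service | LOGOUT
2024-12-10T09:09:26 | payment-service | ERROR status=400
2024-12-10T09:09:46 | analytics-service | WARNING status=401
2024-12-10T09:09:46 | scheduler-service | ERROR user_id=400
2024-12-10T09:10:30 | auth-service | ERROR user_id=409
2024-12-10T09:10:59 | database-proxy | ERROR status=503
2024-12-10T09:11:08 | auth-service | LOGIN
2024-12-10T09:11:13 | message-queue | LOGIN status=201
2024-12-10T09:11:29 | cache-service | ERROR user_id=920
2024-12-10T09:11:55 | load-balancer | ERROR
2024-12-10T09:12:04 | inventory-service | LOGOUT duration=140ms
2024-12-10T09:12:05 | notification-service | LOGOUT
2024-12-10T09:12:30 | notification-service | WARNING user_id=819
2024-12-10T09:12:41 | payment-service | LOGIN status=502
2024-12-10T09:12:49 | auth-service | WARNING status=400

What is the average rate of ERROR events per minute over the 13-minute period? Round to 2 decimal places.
1.15

To calculate the rate:

1. Count total ERROR events: 15
2. Total time period: 13 minutes
3. Rate = 15 / 13 = 1.15 events per minute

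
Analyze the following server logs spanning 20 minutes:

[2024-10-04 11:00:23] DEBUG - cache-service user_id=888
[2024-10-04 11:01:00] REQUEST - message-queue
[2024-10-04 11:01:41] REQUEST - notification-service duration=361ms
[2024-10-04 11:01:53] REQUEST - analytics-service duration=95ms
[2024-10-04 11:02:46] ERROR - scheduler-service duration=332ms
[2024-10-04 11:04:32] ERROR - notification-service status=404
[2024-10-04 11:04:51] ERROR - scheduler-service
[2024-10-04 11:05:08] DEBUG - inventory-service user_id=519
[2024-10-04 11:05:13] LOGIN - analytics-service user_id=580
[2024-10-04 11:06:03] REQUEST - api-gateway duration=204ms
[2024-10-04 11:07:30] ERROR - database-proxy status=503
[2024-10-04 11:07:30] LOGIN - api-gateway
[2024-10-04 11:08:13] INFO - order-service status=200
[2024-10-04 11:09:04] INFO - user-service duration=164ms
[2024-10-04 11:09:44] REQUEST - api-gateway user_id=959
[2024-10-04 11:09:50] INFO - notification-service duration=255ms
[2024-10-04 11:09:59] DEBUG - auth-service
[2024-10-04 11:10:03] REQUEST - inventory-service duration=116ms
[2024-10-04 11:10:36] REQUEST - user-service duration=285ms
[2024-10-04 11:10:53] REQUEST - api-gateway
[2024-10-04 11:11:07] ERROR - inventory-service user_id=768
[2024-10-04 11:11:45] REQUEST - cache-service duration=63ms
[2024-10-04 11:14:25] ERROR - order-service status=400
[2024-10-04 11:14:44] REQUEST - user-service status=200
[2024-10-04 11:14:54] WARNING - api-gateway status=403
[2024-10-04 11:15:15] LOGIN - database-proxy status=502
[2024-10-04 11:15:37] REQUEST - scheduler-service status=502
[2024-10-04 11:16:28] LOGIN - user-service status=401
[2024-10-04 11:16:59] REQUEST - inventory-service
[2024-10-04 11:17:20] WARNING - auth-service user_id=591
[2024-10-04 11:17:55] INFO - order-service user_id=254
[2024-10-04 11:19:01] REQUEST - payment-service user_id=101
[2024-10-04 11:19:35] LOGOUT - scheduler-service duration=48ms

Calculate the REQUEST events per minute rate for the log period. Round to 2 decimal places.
0.65

To calculate the rate:

1. Count total REQUEST events: 13
2. Total time period: 20 minutes
3. Rate = 13 / 20 = 0.65 events per minute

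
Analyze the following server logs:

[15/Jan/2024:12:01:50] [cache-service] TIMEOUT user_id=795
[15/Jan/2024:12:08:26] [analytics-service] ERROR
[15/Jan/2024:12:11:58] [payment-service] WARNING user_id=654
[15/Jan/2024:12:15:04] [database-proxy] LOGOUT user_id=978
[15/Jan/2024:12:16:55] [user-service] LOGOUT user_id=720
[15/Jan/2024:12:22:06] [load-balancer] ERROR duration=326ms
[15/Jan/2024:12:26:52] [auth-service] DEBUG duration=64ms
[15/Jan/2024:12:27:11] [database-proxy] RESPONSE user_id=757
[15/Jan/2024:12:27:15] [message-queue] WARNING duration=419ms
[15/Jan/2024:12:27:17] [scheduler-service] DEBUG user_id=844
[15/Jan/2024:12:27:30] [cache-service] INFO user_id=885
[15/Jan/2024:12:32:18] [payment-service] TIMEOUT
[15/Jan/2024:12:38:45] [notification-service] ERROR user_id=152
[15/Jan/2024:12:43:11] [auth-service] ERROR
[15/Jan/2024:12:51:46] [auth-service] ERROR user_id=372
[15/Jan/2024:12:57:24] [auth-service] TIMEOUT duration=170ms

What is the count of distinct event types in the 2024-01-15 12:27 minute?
4

To count unique event types:

1. Filter events in the minute starting at 2024-01-15 12:27
2. Extract event types from matching entries
3. Count unique types: 4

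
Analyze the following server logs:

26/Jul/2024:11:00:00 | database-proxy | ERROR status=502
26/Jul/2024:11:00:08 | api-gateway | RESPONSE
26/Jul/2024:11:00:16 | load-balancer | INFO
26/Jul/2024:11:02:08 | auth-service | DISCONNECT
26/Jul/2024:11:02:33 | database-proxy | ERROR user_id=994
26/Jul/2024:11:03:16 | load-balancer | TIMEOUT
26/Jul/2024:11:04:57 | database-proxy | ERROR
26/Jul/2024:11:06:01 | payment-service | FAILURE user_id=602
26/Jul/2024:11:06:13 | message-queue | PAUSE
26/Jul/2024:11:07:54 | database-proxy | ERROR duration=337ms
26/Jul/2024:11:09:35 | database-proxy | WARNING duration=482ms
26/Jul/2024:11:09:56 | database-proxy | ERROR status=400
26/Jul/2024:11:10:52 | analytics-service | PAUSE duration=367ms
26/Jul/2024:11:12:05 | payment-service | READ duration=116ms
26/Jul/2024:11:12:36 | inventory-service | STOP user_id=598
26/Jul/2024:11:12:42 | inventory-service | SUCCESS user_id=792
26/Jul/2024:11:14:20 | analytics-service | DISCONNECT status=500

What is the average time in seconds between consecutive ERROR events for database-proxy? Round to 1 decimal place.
149.0

To calculate average interval:

1. Find all ERROR events for database-proxy in order
2. Calculate time gaps between consecutive events
3. Compute mean of gaps: 596 / 4 = 149.0 seconds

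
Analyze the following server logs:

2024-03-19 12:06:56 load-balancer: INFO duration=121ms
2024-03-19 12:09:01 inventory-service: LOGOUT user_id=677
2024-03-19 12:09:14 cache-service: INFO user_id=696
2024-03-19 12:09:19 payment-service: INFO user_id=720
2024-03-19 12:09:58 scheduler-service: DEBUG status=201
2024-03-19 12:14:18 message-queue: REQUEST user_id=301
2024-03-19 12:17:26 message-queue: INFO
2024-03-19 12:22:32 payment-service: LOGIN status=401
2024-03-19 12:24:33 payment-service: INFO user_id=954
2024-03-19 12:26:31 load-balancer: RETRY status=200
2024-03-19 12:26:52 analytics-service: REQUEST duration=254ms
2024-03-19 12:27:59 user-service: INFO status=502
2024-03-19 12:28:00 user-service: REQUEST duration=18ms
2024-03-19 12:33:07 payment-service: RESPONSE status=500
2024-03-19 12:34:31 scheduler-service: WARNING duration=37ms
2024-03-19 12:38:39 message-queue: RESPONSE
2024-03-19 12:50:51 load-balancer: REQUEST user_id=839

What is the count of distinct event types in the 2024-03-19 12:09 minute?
3

To count unique event types:

1. Filter events in the minute starting at 2024-03-19 12:09
2. Extract event types from matching entries
3. Count unique types: 3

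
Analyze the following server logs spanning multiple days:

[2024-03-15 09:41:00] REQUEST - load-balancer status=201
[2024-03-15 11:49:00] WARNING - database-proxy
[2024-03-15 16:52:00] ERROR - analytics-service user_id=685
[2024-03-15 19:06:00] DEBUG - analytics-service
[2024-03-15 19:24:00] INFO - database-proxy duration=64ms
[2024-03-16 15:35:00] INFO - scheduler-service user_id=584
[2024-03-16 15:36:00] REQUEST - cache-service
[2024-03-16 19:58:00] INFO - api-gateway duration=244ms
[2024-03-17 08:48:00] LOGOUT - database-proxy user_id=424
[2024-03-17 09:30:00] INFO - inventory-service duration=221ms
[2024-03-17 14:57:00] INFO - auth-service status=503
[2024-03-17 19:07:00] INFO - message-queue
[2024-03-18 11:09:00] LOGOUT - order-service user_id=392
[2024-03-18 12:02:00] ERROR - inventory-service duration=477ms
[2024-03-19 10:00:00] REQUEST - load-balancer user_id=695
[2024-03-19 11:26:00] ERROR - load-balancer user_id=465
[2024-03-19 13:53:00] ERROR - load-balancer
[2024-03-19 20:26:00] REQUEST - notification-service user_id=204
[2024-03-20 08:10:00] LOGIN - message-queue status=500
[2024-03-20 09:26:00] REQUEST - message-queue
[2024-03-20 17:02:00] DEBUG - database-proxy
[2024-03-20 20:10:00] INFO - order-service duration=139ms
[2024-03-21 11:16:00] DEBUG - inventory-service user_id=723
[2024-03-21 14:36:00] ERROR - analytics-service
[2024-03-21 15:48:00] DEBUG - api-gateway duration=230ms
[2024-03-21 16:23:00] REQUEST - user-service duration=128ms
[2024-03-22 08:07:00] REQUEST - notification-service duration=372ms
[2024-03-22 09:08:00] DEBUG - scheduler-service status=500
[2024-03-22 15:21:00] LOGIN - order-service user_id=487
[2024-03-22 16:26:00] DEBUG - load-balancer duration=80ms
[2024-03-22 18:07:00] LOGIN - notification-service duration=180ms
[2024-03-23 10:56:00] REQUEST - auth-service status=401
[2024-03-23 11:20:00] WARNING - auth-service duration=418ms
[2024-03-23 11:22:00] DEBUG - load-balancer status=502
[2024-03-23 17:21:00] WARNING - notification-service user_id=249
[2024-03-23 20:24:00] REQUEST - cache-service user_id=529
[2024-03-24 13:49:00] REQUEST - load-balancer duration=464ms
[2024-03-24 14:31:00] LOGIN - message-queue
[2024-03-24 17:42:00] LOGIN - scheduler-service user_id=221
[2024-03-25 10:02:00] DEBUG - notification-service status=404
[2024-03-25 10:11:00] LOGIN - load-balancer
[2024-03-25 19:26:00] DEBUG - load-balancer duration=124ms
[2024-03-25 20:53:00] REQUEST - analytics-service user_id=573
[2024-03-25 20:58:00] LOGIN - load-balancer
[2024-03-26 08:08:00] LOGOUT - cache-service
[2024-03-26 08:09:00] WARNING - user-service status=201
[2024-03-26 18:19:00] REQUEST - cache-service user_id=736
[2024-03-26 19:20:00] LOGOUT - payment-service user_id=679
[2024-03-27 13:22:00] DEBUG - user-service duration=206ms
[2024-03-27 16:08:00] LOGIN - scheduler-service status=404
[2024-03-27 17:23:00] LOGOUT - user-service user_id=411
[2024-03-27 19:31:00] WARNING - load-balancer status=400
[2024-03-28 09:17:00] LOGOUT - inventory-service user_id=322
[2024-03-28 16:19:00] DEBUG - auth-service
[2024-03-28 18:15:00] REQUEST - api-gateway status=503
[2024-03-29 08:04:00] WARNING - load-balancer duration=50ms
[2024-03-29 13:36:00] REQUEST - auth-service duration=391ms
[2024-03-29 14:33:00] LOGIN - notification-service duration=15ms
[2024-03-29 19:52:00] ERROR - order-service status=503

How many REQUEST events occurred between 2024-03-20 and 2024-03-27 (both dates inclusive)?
8

To filter by date range:

1. Date range: 2024-03-20 through 2024-03-27, both dates inclusive
2. Filter for REQUEST events whose date falls in this range
3. Count matching events: 8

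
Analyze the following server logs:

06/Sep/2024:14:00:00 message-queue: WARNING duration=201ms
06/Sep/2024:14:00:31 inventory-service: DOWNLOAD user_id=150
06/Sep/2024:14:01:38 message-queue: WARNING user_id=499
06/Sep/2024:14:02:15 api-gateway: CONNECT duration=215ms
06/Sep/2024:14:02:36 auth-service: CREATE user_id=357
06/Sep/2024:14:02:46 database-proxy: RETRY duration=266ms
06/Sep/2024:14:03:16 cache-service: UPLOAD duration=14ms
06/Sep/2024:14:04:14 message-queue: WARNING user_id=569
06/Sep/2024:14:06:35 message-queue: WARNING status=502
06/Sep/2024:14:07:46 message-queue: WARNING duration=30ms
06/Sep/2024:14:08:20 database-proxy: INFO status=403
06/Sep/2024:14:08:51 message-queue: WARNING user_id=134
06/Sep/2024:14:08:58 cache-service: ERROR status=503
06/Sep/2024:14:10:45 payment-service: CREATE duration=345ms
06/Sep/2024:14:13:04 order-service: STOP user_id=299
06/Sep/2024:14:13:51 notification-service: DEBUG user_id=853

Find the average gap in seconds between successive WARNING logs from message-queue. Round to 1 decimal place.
106.2

To calculate average interval:

1. Find all WARNING events for message-queue in order
2. Calculate time gaps between consecutive events
3. Compute mean of gaps: 531 / 5 = 106.2 seconds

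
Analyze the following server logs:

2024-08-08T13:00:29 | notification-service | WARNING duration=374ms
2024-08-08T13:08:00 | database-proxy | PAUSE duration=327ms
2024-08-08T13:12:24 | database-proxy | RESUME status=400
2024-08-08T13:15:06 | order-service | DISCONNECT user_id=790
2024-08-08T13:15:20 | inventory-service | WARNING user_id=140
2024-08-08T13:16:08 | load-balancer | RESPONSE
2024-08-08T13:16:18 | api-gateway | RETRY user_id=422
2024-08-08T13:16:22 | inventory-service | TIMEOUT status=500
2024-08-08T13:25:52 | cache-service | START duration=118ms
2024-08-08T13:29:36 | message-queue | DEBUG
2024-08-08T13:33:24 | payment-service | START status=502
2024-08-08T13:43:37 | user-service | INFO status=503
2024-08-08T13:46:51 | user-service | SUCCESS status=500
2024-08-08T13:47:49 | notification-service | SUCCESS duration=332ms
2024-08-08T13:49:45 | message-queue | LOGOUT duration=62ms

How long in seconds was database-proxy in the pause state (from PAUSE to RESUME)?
264

To calculate state duration:

1. Find PAUSE event for database-proxy: 2024-08-08T13:08:00
2. Find RESUME event for database-proxy: 2024-08-08T13:12:24
3. Calculate duration: 2024-08-08T13:12:24 - 2024-08-08T13:08:00 = 264 seconds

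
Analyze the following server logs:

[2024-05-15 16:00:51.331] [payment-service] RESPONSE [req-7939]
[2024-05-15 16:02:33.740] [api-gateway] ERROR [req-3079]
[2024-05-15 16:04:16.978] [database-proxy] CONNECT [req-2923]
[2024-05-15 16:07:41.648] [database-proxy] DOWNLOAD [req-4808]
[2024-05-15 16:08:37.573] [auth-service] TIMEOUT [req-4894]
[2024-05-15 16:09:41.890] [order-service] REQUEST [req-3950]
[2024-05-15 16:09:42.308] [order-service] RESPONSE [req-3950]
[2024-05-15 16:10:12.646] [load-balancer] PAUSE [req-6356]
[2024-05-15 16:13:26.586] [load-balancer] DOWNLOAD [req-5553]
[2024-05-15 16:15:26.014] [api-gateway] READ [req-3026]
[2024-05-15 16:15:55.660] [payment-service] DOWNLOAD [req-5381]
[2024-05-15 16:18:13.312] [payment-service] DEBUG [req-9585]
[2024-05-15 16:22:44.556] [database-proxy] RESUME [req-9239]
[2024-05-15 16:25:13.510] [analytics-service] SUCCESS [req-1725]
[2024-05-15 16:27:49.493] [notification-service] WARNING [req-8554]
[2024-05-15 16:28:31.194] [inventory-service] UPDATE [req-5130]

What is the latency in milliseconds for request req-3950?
418

To calculate latency:

1. Find REQUEST with id req-3950: 2024-05-15 16:09:41.890
2. Find RESPONSE with id req-3950: 2024-05-15 16:09:42.308
3. Latency: 2024-05-15 16:09:42.308 - 2024-05-15 16:09:41.890 = 418ms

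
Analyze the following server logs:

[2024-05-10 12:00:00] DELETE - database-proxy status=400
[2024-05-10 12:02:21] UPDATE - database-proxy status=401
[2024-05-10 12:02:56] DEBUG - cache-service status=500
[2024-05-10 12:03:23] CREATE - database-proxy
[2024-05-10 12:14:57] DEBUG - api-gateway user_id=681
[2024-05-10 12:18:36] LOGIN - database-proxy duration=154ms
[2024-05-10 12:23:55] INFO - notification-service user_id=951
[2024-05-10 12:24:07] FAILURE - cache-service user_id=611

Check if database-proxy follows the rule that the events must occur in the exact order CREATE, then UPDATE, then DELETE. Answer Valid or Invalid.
Invalid

To validate ordering:

1. Required order: CREATE → UPDATE → DELETE
2. Rule: the events must occur in the exact order CREATE, then UPDATE, then DELETE
3. Check actual order of events for database-proxy
4. Result: Invalid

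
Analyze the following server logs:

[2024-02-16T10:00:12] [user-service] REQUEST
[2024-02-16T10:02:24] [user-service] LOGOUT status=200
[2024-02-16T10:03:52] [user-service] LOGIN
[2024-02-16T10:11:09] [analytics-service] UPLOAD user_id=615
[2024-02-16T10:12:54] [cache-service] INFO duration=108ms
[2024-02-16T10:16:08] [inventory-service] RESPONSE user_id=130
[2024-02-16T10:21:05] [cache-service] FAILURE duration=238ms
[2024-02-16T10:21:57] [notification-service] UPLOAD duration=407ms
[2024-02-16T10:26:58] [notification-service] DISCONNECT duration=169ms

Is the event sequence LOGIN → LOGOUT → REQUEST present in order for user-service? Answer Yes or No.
No

To verify sequence order:

1. Find all events in sequence LOGIN → LOGOUT → REQUEST for user-service
2. Extract their timestamps
3. Check if timestamps are in ascending order
4. Result: No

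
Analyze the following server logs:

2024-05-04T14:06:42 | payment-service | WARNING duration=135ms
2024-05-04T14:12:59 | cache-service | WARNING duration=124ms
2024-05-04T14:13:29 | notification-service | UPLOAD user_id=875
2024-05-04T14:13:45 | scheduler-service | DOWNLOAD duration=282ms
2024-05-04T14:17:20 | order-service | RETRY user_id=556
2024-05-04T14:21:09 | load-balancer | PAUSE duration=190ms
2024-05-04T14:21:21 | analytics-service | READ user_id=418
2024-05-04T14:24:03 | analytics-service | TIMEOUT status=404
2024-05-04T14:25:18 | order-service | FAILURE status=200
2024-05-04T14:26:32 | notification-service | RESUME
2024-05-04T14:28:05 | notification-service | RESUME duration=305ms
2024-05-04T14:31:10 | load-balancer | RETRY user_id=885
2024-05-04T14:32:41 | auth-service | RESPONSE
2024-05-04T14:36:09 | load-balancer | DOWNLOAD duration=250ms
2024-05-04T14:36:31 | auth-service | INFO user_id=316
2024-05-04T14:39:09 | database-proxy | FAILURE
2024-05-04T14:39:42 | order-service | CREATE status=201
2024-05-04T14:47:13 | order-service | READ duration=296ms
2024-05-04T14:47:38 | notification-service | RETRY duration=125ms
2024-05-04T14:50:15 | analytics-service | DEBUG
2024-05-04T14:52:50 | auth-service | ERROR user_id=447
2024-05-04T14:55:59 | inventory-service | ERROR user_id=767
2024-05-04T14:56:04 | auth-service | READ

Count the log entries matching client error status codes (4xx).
1

To find matching entries:

1. Pattern to match: client error status codes (4xx)
2. Scan each log entry for the pattern
3. Count matches: 1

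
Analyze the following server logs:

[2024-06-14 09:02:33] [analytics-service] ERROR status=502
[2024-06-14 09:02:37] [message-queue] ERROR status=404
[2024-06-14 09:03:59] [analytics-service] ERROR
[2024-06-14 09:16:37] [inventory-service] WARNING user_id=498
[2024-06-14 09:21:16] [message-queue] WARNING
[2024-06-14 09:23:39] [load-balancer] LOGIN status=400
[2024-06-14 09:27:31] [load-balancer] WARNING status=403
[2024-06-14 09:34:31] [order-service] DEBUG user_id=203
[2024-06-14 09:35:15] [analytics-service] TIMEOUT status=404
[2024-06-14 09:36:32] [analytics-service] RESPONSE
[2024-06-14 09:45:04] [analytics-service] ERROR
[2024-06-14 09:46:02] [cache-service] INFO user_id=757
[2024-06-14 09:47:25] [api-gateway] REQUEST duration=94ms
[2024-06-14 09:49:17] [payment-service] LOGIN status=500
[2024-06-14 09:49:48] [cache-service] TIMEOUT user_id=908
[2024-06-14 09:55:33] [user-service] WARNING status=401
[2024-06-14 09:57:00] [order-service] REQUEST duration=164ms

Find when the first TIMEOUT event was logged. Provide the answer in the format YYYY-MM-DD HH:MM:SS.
2024-06-14 09:35:15

To find the first event:

1. Filter for all TIMEOUT events
2. Sort by timestamp
3. Select the first one
4. Timestamp: 2024-06-14 09:35:15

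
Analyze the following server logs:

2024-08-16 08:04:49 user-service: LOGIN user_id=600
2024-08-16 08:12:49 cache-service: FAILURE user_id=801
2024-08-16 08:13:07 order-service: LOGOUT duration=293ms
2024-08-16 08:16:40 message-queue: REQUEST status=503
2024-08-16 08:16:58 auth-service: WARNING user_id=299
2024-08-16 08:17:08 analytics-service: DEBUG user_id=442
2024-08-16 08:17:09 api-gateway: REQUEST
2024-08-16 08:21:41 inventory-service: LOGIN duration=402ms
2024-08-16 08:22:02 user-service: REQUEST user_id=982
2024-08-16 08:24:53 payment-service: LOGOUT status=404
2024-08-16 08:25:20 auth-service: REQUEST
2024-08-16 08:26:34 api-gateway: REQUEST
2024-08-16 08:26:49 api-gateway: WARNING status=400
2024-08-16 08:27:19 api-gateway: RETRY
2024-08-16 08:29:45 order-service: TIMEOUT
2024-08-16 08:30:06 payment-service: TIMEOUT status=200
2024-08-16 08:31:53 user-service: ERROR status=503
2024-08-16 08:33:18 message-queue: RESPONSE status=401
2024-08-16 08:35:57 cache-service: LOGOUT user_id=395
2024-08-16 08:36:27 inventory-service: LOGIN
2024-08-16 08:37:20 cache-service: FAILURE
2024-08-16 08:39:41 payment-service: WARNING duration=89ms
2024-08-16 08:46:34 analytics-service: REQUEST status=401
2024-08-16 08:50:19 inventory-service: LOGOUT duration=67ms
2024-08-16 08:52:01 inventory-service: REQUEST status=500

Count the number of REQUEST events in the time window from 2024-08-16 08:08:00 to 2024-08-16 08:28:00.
5

To count events in the time window:

1. Window boundaries: 2024-08-16 08:08:00 to 2024-08-16 08:28:00
2. Filter for REQUEST events within this window
3. Count matching events: 5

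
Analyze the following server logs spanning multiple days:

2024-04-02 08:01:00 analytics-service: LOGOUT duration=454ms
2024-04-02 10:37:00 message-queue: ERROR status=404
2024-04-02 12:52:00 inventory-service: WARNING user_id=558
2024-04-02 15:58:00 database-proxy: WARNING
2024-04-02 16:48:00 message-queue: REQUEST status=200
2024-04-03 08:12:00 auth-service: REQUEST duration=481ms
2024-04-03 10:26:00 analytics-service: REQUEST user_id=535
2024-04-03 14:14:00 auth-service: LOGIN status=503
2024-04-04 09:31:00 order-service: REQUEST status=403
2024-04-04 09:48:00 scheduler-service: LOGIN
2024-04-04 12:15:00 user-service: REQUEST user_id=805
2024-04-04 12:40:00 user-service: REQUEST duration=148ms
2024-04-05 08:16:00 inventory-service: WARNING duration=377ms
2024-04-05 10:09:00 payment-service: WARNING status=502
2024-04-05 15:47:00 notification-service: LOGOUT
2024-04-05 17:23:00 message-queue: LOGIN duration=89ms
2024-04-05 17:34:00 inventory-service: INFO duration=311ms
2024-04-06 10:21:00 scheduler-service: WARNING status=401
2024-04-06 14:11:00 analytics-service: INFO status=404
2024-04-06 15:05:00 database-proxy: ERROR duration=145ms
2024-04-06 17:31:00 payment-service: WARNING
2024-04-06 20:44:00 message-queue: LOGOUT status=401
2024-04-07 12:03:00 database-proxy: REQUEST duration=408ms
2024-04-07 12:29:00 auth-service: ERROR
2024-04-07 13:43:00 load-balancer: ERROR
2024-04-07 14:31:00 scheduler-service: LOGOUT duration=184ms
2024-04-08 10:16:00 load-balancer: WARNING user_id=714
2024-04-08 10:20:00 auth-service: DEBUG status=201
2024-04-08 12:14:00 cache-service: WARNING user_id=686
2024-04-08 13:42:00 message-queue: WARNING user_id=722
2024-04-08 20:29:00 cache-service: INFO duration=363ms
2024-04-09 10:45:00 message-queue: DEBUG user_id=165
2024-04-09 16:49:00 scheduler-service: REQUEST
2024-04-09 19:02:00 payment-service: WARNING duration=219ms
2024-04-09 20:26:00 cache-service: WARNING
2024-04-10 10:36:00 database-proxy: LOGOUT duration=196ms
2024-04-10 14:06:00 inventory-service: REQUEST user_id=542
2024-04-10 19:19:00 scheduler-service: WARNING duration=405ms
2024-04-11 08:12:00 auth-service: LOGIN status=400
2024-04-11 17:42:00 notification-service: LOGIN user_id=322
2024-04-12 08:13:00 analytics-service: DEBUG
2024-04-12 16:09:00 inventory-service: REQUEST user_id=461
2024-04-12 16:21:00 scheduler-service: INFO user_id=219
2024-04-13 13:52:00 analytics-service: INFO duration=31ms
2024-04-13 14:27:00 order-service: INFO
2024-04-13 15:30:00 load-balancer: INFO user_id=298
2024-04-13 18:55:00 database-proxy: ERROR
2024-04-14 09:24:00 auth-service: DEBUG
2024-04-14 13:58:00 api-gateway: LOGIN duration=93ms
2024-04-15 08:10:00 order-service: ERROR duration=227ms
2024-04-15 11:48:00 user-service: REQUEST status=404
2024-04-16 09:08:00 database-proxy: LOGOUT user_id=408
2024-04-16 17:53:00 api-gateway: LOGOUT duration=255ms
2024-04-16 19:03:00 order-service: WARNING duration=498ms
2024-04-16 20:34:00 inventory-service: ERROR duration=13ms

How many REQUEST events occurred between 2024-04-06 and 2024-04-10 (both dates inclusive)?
3

To filter by date range:

1. Date range: 2024-04-06 through 2024-04-10, both dates inclusive
2. Filter for REQUEST events whose date falls in this range
3. Count matching events: 3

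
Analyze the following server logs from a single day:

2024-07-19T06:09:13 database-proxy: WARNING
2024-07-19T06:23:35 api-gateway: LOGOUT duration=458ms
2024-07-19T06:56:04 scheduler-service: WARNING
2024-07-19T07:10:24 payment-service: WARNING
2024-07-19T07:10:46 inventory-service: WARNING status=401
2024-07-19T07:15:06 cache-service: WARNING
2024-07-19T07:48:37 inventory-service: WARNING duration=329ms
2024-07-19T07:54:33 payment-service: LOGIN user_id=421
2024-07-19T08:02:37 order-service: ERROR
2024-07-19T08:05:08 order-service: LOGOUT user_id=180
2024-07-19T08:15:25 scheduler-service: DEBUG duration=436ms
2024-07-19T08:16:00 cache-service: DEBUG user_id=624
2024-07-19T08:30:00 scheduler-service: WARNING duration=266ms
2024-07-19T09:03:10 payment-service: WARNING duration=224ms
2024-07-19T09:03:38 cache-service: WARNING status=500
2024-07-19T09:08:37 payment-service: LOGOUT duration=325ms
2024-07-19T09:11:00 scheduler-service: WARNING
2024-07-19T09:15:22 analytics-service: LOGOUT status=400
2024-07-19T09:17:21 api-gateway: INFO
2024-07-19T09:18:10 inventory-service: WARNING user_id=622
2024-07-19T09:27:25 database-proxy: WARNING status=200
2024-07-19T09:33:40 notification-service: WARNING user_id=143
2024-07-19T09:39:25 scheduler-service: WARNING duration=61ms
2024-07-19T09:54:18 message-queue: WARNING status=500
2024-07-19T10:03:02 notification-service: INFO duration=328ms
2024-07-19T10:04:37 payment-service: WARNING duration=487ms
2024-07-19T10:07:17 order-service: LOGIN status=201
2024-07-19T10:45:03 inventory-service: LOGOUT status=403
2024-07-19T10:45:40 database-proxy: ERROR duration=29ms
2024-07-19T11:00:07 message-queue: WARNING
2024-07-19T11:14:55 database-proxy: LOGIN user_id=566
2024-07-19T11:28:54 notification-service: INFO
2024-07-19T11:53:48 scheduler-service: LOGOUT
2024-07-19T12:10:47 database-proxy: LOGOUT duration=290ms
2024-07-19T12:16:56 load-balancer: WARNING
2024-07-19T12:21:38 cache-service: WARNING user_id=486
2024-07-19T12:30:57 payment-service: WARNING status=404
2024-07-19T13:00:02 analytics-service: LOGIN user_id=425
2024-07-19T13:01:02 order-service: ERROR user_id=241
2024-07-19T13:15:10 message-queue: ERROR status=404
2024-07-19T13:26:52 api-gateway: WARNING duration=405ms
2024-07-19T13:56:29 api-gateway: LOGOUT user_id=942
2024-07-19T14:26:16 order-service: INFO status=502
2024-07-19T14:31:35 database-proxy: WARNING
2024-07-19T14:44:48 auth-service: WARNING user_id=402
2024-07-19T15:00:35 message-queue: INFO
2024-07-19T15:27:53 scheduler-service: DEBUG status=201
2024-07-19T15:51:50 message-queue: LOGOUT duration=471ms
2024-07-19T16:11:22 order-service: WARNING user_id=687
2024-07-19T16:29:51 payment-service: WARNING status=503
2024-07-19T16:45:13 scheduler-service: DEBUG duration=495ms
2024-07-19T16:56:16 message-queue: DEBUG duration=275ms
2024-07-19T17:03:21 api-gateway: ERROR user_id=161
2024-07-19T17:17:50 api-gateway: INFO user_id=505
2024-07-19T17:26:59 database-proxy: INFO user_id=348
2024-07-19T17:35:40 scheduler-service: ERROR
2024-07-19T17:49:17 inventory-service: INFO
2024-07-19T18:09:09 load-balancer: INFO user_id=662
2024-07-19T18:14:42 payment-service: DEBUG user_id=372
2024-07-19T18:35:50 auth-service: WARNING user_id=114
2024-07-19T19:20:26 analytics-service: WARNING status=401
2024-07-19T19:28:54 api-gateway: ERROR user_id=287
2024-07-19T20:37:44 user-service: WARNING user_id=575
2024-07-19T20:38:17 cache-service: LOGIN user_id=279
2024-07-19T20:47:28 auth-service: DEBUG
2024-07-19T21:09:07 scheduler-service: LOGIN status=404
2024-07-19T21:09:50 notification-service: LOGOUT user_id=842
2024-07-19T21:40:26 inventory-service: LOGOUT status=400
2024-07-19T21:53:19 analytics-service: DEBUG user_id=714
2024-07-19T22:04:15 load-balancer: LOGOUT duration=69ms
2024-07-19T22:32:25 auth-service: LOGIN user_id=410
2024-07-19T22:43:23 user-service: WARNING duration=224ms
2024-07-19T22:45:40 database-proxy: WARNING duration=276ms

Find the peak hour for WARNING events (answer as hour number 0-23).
9

To find the peak hour:

1. Group all WARNING events by hour
2. Count events in each hour
3. Find hour with maximum count
4. Peak hour: 9 (with 8 events)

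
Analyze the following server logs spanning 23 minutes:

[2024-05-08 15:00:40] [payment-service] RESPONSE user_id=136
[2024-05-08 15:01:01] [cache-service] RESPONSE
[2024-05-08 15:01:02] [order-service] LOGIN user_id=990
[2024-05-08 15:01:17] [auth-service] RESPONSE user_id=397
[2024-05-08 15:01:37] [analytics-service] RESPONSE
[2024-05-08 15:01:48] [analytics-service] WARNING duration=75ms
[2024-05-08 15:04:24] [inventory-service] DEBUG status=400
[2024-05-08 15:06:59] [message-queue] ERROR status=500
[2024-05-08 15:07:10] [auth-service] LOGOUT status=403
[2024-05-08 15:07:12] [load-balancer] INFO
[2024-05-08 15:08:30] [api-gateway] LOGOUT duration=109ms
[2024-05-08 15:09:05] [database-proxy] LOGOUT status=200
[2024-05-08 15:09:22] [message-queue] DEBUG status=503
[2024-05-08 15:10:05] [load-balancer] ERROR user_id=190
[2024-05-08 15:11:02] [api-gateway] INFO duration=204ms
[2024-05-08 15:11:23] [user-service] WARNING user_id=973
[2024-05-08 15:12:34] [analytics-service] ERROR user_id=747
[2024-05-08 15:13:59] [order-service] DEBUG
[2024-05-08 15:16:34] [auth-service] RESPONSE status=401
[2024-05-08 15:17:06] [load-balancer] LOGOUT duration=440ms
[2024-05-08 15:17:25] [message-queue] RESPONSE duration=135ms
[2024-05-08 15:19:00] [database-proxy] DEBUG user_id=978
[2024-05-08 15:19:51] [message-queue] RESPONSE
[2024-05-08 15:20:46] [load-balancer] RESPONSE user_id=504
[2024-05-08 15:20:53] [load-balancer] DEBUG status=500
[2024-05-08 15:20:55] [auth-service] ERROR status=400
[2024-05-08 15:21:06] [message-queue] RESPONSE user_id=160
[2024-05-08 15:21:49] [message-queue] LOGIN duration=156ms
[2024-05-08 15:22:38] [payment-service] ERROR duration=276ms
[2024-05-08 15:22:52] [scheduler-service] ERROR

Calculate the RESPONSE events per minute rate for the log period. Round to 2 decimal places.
0.39

To calculate the rate:

1. Count total RESPONSE events: 9
2. Total time period: 23 minutes
3. Rate = 9 / 23 = 0.39 events per minute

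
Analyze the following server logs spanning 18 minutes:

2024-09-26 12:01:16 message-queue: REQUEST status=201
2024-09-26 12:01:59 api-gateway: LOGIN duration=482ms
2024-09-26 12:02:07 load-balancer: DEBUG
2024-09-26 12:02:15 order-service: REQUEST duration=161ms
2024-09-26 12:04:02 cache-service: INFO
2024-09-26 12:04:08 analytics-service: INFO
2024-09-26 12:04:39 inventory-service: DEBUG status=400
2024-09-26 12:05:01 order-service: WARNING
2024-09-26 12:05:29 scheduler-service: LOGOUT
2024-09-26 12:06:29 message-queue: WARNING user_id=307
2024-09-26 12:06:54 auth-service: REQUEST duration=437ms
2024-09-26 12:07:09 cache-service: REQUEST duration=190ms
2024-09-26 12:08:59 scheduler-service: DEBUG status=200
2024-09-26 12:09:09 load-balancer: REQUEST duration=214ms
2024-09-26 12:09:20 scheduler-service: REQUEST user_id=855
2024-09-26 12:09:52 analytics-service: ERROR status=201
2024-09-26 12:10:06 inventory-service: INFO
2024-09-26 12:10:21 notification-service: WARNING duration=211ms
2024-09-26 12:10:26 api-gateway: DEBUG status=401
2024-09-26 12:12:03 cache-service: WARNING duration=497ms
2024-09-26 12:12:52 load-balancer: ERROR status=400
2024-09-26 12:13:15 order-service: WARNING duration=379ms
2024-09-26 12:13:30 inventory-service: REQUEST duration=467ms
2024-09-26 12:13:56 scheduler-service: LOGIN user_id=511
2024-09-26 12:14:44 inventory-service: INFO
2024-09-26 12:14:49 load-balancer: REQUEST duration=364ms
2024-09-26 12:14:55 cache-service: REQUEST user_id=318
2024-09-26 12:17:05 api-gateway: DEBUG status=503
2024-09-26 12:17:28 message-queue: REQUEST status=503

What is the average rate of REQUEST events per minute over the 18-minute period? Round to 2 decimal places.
0.56

To calculate the rate:

1. Count total REQUEST events: 10
2. Total time period: 18 minutes
3. Rate = 10 / 18 = 0.56 events per minute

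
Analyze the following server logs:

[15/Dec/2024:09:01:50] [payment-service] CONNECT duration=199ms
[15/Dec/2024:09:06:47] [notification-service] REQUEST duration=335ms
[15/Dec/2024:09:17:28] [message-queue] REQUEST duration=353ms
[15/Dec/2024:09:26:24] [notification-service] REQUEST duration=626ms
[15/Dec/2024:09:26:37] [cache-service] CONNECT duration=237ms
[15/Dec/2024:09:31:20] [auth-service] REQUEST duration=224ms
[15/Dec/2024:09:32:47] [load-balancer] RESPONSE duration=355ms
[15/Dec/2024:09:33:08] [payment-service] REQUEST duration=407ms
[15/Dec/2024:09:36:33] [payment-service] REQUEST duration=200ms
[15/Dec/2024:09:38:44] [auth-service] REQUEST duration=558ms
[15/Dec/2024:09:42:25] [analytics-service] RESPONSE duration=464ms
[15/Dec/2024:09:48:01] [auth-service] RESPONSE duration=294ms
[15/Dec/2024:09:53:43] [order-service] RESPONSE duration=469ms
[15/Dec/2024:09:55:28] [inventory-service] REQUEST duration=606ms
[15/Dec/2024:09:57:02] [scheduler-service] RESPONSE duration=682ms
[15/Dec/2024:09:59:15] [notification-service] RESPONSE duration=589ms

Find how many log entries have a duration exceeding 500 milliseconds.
5

To count timeouts:

1. Threshold: 500ms
2. Extract duration from each log entry
3. Count entries where duration > 500
4. Timeout count: 5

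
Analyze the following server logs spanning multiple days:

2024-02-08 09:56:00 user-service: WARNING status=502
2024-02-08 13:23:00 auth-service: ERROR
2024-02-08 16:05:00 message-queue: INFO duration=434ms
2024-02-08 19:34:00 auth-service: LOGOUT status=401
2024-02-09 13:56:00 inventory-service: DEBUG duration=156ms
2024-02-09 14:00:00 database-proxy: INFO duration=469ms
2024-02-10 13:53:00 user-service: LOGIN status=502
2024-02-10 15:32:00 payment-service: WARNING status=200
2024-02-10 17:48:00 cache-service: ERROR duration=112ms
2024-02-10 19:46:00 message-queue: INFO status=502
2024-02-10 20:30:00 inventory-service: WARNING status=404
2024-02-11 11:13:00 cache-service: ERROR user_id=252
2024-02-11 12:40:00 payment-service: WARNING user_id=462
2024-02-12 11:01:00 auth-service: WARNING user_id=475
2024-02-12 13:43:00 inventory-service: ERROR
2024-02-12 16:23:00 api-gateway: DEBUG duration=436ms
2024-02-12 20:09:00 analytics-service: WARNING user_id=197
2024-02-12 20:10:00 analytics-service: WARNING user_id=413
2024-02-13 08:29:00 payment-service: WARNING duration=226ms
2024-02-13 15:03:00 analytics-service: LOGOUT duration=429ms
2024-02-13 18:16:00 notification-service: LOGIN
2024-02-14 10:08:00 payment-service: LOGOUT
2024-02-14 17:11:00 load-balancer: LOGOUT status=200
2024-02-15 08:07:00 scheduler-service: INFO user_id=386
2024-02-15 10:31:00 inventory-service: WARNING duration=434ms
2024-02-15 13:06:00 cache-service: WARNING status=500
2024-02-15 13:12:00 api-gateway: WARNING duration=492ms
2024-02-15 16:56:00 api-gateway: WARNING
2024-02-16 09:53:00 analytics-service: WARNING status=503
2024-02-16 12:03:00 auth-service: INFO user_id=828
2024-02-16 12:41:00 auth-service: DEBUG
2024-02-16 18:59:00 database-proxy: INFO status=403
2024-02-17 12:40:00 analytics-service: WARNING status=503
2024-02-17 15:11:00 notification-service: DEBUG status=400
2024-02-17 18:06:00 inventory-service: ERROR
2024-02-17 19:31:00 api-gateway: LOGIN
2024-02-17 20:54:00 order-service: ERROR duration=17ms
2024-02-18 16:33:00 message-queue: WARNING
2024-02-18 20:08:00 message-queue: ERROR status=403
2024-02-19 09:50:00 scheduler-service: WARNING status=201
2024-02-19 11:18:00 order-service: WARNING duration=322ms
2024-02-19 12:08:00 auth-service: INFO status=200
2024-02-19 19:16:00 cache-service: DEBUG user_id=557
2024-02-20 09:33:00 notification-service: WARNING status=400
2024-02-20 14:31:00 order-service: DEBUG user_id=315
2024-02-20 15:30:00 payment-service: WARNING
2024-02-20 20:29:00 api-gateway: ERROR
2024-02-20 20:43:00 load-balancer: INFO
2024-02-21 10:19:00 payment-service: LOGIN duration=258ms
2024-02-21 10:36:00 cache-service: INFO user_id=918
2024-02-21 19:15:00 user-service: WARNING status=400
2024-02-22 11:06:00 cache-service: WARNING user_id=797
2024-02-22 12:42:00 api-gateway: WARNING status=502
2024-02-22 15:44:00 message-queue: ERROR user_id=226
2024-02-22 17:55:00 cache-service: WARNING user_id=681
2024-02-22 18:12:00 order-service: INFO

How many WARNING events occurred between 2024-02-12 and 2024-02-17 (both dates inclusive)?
10

To filter by date range:

1. Date range: 2024-02-12 through 2024-02-17, both dates inclusive
2. Filter for WARNING events whose date falls in this range
3. Count matching events: 10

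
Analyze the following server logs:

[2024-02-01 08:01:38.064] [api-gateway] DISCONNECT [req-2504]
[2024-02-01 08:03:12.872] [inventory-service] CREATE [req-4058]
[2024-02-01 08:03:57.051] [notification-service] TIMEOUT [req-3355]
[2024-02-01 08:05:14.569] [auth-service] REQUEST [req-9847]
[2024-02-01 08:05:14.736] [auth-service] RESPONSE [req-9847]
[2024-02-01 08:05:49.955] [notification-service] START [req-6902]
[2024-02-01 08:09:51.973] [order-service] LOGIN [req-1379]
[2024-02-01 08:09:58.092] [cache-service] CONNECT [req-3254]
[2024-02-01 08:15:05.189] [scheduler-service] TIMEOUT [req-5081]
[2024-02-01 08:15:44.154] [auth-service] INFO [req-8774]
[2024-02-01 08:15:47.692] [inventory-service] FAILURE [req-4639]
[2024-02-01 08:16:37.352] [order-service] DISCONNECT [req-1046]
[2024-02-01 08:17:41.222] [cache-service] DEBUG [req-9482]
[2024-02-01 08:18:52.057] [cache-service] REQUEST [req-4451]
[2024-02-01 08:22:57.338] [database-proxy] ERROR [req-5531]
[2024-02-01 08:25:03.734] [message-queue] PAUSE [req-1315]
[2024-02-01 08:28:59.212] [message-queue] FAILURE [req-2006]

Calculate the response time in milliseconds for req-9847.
167

To calculate latency:

1. Find REQUEST with id req-9847: 2024-02-01 08:05:14.569
2. Find RESPONSE with id req-9847: 2024-02-01 08:05:14.736
3. Latency: 2024-02-01 08:05:14.736 - 2024-02-01 08:05:14.569 = 167ms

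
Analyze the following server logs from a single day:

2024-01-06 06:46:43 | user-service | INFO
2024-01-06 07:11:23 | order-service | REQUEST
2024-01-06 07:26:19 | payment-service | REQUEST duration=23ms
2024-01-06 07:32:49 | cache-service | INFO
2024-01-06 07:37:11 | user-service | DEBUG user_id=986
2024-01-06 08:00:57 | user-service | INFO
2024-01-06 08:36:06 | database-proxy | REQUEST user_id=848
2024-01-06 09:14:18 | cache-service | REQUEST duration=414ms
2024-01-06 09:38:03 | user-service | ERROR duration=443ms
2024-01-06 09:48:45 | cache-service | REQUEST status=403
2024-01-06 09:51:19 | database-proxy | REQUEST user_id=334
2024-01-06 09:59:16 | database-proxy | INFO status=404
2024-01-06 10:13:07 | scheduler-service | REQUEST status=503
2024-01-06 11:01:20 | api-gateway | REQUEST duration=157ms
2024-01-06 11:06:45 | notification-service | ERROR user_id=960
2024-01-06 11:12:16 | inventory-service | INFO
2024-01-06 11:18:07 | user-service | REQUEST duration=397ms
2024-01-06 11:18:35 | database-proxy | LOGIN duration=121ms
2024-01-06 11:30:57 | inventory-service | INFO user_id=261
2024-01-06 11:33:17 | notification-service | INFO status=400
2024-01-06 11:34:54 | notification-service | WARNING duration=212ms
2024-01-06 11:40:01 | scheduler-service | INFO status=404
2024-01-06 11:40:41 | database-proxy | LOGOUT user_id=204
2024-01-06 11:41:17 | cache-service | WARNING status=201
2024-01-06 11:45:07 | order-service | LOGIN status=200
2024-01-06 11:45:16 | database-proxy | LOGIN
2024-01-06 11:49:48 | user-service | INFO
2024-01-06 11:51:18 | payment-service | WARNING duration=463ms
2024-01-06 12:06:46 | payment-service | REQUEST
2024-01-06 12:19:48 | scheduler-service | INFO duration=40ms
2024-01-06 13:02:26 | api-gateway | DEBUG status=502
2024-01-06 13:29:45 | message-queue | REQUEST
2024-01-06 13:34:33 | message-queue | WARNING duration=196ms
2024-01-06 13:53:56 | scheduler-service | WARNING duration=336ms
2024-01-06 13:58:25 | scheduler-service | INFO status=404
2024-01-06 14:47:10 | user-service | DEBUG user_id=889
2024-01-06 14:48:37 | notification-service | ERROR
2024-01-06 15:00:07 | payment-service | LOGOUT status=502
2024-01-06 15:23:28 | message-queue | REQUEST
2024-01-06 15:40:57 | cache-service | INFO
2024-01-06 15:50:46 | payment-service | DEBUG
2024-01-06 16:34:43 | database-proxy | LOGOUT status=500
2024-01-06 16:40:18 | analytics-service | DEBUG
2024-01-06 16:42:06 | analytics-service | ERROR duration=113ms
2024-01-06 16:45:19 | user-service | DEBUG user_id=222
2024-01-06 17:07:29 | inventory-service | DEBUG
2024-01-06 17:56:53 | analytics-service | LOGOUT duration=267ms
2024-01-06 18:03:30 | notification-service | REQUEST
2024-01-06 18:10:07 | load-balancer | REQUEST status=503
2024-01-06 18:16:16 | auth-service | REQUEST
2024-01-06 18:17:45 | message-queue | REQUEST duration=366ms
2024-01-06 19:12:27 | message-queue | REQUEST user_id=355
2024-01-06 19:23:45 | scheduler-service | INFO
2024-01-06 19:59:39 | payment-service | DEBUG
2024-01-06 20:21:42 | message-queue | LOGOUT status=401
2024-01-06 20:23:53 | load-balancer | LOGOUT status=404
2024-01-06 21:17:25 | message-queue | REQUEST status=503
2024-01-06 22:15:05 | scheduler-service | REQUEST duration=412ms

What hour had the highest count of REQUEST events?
18

To find the peak hour:

1. Group all REQUEST events by hour
2. Count events in each hour
3. Find hour with maximum count
4. Peak hour: 18 (with 4 events)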